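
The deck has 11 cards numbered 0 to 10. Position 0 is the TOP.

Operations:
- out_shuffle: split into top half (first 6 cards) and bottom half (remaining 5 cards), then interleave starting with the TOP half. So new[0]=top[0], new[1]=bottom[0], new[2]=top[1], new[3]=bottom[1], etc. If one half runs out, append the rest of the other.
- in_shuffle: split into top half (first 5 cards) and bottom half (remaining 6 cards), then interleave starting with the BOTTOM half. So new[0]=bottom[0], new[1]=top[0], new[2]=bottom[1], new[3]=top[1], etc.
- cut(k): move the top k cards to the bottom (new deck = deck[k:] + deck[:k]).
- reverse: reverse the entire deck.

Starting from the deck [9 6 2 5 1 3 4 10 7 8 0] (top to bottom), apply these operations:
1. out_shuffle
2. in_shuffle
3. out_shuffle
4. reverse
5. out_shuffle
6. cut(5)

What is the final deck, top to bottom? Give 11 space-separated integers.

Answer: 9 2 1 4 7 0 6 5 3 10 8

Derivation:
After op 1 (out_shuffle): [9 4 6 10 2 7 5 8 1 0 3]
After op 2 (in_shuffle): [7 9 5 4 8 6 1 10 0 2 3]
After op 3 (out_shuffle): [7 1 9 10 5 0 4 2 8 3 6]
After op 4 (reverse): [6 3 8 2 4 0 5 10 9 1 7]
After op 5 (out_shuffle): [6 5 3 10 8 9 2 1 4 7 0]
After op 6 (cut(5)): [9 2 1 4 7 0 6 5 3 10 8]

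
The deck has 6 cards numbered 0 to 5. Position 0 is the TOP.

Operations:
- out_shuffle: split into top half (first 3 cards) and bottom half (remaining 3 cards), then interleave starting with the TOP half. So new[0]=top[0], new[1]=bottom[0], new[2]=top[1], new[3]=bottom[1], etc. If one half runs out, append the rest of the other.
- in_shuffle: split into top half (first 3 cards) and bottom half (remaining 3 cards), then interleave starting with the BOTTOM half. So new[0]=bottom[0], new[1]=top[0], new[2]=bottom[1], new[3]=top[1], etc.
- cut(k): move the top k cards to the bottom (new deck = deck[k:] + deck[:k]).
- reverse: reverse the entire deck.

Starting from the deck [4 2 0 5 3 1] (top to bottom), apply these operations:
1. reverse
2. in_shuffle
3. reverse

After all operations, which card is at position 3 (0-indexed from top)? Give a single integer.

After op 1 (reverse): [1 3 5 0 2 4]
After op 2 (in_shuffle): [0 1 2 3 4 5]
After op 3 (reverse): [5 4 3 2 1 0]
Position 3: card 2.

Answer: 2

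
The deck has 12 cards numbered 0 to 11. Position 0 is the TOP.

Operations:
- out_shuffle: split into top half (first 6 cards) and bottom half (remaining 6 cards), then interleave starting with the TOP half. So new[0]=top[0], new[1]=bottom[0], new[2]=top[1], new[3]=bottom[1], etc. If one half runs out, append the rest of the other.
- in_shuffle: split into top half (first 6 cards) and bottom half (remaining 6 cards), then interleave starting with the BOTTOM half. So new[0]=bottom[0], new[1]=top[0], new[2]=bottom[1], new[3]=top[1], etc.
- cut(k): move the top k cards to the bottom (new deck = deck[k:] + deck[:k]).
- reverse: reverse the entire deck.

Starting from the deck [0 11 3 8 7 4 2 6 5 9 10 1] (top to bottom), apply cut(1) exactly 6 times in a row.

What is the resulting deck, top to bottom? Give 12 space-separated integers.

After op 1 (cut(1)): [11 3 8 7 4 2 6 5 9 10 1 0]
After op 2 (cut(1)): [3 8 7 4 2 6 5 9 10 1 0 11]
After op 3 (cut(1)): [8 7 4 2 6 5 9 10 1 0 11 3]
After op 4 (cut(1)): [7 4 2 6 5 9 10 1 0 11 3 8]
After op 5 (cut(1)): [4 2 6 5 9 10 1 0 11 3 8 7]
After op 6 (cut(1)): [2 6 5 9 10 1 0 11 3 8 7 4]

Answer: 2 6 5 9 10 1 0 11 3 8 7 4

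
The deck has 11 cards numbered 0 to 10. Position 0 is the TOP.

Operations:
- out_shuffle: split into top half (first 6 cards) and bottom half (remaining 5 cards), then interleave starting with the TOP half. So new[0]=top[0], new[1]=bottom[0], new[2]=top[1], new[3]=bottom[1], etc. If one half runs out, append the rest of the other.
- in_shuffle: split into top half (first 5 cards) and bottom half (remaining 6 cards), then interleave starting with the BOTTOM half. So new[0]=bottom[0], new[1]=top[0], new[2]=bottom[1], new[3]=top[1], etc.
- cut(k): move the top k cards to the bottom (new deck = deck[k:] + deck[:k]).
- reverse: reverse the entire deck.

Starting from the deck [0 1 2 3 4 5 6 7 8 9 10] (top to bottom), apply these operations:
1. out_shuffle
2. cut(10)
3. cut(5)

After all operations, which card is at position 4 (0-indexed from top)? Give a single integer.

Answer: 4

Derivation:
After op 1 (out_shuffle): [0 6 1 7 2 8 3 9 4 10 5]
After op 2 (cut(10)): [5 0 6 1 7 2 8 3 9 4 10]
After op 3 (cut(5)): [2 8 3 9 4 10 5 0 6 1 7]
Position 4: card 4.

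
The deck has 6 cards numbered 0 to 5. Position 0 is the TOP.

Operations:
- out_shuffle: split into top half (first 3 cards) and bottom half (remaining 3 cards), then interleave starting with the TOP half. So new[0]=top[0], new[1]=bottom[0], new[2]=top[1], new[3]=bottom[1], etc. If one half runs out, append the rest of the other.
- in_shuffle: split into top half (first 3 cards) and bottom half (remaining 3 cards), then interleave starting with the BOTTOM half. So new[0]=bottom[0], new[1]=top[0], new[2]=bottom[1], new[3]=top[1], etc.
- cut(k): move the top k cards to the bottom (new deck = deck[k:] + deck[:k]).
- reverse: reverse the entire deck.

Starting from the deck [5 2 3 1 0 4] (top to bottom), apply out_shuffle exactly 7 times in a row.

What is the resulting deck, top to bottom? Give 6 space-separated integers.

Answer: 5 3 0 2 1 4

Derivation:
After op 1 (out_shuffle): [5 1 2 0 3 4]
After op 2 (out_shuffle): [5 0 1 3 2 4]
After op 3 (out_shuffle): [5 3 0 2 1 4]
After op 4 (out_shuffle): [5 2 3 1 0 4]
After op 5 (out_shuffle): [5 1 2 0 3 4]
After op 6 (out_shuffle): [5 0 1 3 2 4]
After op 7 (out_shuffle): [5 3 0 2 1 4]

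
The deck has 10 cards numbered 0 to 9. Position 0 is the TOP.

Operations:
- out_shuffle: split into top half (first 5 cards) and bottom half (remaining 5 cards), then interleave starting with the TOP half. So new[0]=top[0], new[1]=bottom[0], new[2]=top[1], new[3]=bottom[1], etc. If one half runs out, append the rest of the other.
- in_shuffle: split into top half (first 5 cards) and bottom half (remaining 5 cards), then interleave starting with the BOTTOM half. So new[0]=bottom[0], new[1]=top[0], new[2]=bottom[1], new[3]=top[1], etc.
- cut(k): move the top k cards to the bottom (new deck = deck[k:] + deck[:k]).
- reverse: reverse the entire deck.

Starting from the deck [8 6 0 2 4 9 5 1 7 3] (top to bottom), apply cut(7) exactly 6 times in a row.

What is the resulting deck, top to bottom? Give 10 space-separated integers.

After op 1 (cut(7)): [1 7 3 8 6 0 2 4 9 5]
After op 2 (cut(7)): [4 9 5 1 7 3 8 6 0 2]
After op 3 (cut(7)): [6 0 2 4 9 5 1 7 3 8]
After op 4 (cut(7)): [7 3 8 6 0 2 4 9 5 1]
After op 5 (cut(7)): [9 5 1 7 3 8 6 0 2 4]
After op 6 (cut(7)): [0 2 4 9 5 1 7 3 8 6]

Answer: 0 2 4 9 5 1 7 3 8 6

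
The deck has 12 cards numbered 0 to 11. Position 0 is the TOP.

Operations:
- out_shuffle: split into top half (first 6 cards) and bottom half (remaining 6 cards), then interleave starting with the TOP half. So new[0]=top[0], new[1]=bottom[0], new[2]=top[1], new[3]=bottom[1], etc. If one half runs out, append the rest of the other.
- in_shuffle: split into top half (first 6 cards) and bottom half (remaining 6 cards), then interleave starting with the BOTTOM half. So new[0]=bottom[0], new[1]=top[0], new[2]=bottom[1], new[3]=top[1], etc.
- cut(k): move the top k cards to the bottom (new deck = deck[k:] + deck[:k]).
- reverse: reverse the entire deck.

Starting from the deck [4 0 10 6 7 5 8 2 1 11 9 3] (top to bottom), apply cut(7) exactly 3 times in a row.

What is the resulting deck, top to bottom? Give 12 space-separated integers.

Answer: 11 9 3 4 0 10 6 7 5 8 2 1

Derivation:
After op 1 (cut(7)): [2 1 11 9 3 4 0 10 6 7 5 8]
After op 2 (cut(7)): [10 6 7 5 8 2 1 11 9 3 4 0]
After op 3 (cut(7)): [11 9 3 4 0 10 6 7 5 8 2 1]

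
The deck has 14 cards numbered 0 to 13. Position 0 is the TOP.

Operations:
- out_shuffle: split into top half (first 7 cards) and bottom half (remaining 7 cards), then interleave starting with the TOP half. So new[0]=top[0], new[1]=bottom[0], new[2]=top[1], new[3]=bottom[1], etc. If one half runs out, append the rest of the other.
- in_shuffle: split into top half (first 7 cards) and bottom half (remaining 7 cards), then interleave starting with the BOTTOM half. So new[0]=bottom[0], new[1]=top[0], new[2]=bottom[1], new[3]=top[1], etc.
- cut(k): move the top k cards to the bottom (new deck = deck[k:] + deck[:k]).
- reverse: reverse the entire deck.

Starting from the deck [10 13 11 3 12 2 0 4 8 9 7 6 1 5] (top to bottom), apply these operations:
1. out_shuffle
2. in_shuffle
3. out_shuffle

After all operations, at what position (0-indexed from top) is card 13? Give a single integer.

Answer: 10

Derivation:
After op 1 (out_shuffle): [10 4 13 8 11 9 3 7 12 6 2 1 0 5]
After op 2 (in_shuffle): [7 10 12 4 6 13 2 8 1 11 0 9 5 3]
After op 3 (out_shuffle): [7 8 10 1 12 11 4 0 6 9 13 5 2 3]
Card 13 is at position 10.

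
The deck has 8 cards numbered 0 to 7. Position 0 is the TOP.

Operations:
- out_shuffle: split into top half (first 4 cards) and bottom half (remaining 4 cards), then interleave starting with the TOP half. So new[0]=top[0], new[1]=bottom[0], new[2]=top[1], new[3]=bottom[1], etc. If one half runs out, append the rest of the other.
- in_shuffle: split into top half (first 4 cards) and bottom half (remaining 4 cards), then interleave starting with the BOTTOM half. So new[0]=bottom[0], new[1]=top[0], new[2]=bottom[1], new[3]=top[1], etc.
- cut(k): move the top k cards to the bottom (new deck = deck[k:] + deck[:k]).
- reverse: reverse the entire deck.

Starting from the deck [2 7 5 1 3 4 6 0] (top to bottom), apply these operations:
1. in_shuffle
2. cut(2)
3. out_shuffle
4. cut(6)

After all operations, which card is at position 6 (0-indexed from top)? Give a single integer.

Answer: 6

Derivation:
After op 1 (in_shuffle): [3 2 4 7 6 5 0 1]
After op 2 (cut(2)): [4 7 6 5 0 1 3 2]
After op 3 (out_shuffle): [4 0 7 1 6 3 5 2]
After op 4 (cut(6)): [5 2 4 0 7 1 6 3]
Position 6: card 6.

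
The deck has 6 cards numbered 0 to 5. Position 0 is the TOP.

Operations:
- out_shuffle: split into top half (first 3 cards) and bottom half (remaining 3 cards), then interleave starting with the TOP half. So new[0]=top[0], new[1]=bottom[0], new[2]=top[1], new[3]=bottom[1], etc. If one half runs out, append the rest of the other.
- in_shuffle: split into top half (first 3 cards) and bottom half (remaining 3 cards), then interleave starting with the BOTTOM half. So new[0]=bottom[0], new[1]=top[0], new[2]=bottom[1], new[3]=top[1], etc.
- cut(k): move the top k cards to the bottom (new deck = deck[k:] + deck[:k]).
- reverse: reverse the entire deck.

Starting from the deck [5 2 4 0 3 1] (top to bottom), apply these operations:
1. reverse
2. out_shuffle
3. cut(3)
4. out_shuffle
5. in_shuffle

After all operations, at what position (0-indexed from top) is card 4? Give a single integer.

Answer: 0

Derivation:
After op 1 (reverse): [1 3 0 4 2 5]
After op 2 (out_shuffle): [1 4 3 2 0 5]
After op 3 (cut(3)): [2 0 5 1 4 3]
After op 4 (out_shuffle): [2 1 0 4 5 3]
After op 5 (in_shuffle): [4 2 5 1 3 0]
Card 4 is at position 0.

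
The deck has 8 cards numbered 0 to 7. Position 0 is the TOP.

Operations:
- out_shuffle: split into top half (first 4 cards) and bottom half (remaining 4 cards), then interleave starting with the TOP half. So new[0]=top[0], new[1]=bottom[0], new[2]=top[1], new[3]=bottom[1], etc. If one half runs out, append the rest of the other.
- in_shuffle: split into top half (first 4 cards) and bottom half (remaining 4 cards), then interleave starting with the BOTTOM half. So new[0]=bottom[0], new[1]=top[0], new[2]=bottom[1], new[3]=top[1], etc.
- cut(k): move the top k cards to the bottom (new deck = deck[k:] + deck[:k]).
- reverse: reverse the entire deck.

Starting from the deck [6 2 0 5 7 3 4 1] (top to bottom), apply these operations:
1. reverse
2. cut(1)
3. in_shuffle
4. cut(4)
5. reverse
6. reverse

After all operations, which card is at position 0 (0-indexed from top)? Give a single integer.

After op 1 (reverse): [1 4 3 7 5 0 2 6]
After op 2 (cut(1)): [4 3 7 5 0 2 6 1]
After op 3 (in_shuffle): [0 4 2 3 6 7 1 5]
After op 4 (cut(4)): [6 7 1 5 0 4 2 3]
After op 5 (reverse): [3 2 4 0 5 1 7 6]
After op 6 (reverse): [6 7 1 5 0 4 2 3]
Position 0: card 6.

Answer: 6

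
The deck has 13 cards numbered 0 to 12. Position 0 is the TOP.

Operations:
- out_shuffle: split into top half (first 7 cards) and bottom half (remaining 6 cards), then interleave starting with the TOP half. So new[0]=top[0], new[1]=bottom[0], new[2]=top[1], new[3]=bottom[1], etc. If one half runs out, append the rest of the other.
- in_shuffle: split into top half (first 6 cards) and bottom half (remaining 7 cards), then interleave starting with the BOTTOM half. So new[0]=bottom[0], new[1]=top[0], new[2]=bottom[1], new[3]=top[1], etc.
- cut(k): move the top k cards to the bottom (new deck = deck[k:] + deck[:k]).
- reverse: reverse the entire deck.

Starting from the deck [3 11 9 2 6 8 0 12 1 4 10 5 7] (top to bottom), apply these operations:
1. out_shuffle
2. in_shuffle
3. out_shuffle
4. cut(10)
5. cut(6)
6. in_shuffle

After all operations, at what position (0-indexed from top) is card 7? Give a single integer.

Answer: 9

Derivation:
After op 1 (out_shuffle): [3 12 11 1 9 4 2 10 6 5 8 7 0]
After op 2 (in_shuffle): [2 3 10 12 6 11 5 1 8 9 7 4 0]
After op 3 (out_shuffle): [2 1 3 8 10 9 12 7 6 4 11 0 5]
After op 4 (cut(10)): [11 0 5 2 1 3 8 10 9 12 7 6 4]
After op 5 (cut(6)): [8 10 9 12 7 6 4 11 0 5 2 1 3]
After op 6 (in_shuffle): [4 8 11 10 0 9 5 12 2 7 1 6 3]
Card 7 is at position 9.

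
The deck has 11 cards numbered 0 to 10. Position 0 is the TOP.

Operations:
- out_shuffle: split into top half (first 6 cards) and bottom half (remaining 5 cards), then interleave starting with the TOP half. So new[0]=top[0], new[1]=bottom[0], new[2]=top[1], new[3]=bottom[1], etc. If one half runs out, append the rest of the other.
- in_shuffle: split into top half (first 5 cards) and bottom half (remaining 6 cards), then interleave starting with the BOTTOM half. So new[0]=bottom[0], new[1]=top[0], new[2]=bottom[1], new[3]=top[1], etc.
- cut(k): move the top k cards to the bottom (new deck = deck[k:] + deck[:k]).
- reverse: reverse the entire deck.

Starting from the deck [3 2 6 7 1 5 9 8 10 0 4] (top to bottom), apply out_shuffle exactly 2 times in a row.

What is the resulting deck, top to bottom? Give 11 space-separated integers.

After op 1 (out_shuffle): [3 9 2 8 6 10 7 0 1 4 5]
After op 2 (out_shuffle): [3 7 9 0 2 1 8 4 6 5 10]

Answer: 3 7 9 0 2 1 8 4 6 5 10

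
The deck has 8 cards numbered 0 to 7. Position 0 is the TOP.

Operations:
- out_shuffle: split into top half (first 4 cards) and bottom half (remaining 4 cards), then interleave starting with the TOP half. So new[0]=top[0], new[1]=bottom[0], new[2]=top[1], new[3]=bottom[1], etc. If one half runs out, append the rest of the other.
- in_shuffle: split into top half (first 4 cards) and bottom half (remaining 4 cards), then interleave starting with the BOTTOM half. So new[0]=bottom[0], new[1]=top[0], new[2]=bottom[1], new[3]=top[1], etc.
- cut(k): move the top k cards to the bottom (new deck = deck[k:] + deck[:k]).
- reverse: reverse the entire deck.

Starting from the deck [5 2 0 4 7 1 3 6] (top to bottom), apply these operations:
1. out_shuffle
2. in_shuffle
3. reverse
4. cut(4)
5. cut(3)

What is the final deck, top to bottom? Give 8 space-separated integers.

After op 1 (out_shuffle): [5 7 2 1 0 3 4 6]
After op 2 (in_shuffle): [0 5 3 7 4 2 6 1]
After op 3 (reverse): [1 6 2 4 7 3 5 0]
After op 4 (cut(4)): [7 3 5 0 1 6 2 4]
After op 5 (cut(3)): [0 1 6 2 4 7 3 5]

Answer: 0 1 6 2 4 7 3 5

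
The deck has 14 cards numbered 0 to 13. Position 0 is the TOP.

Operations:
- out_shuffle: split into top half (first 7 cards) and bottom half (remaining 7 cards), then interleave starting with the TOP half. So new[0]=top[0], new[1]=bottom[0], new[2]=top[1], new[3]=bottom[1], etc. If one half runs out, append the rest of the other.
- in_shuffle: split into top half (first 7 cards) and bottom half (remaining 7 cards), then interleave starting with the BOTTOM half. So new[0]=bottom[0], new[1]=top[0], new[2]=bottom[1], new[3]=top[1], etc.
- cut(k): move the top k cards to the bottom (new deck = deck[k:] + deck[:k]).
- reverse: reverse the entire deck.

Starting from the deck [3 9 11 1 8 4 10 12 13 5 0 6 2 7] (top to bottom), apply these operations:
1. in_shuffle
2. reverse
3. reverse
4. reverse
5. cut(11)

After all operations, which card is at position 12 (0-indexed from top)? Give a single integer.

After op 1 (in_shuffle): [12 3 13 9 5 11 0 1 6 8 2 4 7 10]
After op 2 (reverse): [10 7 4 2 8 6 1 0 11 5 9 13 3 12]
After op 3 (reverse): [12 3 13 9 5 11 0 1 6 8 2 4 7 10]
After op 4 (reverse): [10 7 4 2 8 6 1 0 11 5 9 13 3 12]
After op 5 (cut(11)): [13 3 12 10 7 4 2 8 6 1 0 11 5 9]
Position 12: card 5.

Answer: 5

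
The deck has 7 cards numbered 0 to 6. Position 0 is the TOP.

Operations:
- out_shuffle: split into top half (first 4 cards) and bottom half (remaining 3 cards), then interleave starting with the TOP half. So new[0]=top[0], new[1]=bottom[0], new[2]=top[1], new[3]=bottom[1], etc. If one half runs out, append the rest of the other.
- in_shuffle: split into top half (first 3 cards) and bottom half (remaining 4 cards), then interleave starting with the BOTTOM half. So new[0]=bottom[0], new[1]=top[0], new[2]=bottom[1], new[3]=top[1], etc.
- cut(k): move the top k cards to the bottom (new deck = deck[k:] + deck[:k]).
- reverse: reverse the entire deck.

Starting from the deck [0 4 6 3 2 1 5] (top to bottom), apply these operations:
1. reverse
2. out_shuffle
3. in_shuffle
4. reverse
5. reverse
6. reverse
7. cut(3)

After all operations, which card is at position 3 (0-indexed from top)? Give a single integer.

After op 1 (reverse): [5 1 2 3 6 4 0]
After op 2 (out_shuffle): [5 6 1 4 2 0 3]
After op 3 (in_shuffle): [4 5 2 6 0 1 3]
After op 4 (reverse): [3 1 0 6 2 5 4]
After op 5 (reverse): [4 5 2 6 0 1 3]
After op 6 (reverse): [3 1 0 6 2 5 4]
After op 7 (cut(3)): [6 2 5 4 3 1 0]
Position 3: card 4.

Answer: 4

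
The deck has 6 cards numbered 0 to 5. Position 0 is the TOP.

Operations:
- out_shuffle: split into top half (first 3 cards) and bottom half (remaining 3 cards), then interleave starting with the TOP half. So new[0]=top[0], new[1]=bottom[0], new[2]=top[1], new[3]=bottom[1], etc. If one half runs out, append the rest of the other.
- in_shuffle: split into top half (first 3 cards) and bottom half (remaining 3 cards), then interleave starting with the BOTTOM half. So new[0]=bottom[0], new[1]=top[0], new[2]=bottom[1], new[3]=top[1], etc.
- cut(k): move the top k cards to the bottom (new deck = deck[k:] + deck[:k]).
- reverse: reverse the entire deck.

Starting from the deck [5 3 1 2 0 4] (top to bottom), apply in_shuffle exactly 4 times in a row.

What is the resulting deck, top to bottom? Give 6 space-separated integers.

Answer: 2 5 0 3 4 1

Derivation:
After op 1 (in_shuffle): [2 5 0 3 4 1]
After op 2 (in_shuffle): [3 2 4 5 1 0]
After op 3 (in_shuffle): [5 3 1 2 0 4]
After op 4 (in_shuffle): [2 5 0 3 4 1]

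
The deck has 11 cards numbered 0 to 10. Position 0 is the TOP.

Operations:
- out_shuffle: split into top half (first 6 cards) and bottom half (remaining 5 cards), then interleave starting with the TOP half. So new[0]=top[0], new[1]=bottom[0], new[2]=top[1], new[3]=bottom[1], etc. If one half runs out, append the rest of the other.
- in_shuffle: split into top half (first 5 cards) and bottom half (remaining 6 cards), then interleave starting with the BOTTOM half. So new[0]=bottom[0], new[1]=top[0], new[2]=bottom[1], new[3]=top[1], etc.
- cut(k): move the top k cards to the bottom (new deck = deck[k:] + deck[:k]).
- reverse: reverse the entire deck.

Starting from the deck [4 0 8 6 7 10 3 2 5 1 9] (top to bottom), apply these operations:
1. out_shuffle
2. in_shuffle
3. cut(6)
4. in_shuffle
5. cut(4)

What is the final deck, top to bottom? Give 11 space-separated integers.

Answer: 6 9 3 8 1 10 0 5 7 4 2

Derivation:
After op 1 (out_shuffle): [4 3 0 2 8 5 6 1 7 9 10]
After op 2 (in_shuffle): [5 4 6 3 1 0 7 2 9 8 10]
After op 3 (cut(6)): [7 2 9 8 10 5 4 6 3 1 0]
After op 4 (in_shuffle): [5 7 4 2 6 9 3 8 1 10 0]
After op 5 (cut(4)): [6 9 3 8 1 10 0 5 7 4 2]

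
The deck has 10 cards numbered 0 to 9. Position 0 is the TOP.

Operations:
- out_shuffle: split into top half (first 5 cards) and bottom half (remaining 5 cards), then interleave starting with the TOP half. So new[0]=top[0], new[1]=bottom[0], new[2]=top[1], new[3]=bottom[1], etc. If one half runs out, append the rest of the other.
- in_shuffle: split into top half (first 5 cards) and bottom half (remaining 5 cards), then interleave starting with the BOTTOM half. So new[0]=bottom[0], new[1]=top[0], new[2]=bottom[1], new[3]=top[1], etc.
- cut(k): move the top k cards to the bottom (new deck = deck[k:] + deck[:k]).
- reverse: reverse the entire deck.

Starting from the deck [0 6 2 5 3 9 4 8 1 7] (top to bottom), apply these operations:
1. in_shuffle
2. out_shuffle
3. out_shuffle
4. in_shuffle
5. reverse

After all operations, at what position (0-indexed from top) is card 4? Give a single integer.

Answer: 3

Derivation:
After op 1 (in_shuffle): [9 0 4 6 8 2 1 5 7 3]
After op 2 (out_shuffle): [9 2 0 1 4 5 6 7 8 3]
After op 3 (out_shuffle): [9 5 2 6 0 7 1 8 4 3]
After op 4 (in_shuffle): [7 9 1 5 8 2 4 6 3 0]
After op 5 (reverse): [0 3 6 4 2 8 5 1 9 7]
Card 4 is at position 3.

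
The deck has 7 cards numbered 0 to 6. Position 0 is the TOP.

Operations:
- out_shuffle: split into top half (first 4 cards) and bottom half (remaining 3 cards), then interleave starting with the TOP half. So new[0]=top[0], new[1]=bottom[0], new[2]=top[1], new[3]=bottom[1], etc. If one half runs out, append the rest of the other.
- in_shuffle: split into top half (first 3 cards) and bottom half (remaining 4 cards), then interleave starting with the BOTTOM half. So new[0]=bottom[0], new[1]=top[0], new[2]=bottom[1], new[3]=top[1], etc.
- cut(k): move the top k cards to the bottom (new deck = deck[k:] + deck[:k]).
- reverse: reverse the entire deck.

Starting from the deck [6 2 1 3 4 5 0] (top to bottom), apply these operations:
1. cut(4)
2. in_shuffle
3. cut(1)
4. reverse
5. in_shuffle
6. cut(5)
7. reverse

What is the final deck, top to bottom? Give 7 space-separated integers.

Answer: 2 3 5 6 1 4 0

Derivation:
After op 1 (cut(4)): [4 5 0 6 2 1 3]
After op 2 (in_shuffle): [6 4 2 5 1 0 3]
After op 3 (cut(1)): [4 2 5 1 0 3 6]
After op 4 (reverse): [6 3 0 1 5 2 4]
After op 5 (in_shuffle): [1 6 5 3 2 0 4]
After op 6 (cut(5)): [0 4 1 6 5 3 2]
After op 7 (reverse): [2 3 5 6 1 4 0]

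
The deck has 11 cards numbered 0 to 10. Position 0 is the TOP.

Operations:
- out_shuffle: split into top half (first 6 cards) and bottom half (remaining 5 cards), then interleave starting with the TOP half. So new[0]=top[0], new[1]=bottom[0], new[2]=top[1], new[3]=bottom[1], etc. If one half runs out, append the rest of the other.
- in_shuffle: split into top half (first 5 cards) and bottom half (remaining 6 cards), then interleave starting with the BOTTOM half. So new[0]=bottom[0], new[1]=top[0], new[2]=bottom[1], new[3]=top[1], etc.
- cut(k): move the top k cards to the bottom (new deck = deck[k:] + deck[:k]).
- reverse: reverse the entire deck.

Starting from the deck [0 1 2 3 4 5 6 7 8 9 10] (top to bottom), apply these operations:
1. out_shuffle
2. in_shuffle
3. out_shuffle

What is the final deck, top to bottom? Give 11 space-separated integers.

Answer: 8 4 0 7 3 10 6 2 9 5 1

Derivation:
After op 1 (out_shuffle): [0 6 1 7 2 8 3 9 4 10 5]
After op 2 (in_shuffle): [8 0 3 6 9 1 4 7 10 2 5]
After op 3 (out_shuffle): [8 4 0 7 3 10 6 2 9 5 1]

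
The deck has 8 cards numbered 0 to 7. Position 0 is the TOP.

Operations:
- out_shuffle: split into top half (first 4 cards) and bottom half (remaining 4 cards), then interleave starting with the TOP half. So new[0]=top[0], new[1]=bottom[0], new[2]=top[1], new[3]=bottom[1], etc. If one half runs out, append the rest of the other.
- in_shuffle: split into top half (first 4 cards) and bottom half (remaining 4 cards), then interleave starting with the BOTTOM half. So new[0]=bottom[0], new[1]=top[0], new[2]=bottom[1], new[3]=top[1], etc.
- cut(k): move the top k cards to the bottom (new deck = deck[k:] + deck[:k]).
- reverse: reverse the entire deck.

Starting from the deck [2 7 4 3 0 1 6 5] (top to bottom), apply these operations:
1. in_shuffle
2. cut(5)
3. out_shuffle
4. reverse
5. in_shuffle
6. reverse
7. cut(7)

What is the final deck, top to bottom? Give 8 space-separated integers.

After op 1 (in_shuffle): [0 2 1 7 6 4 5 3]
After op 2 (cut(5)): [4 5 3 0 2 1 7 6]
After op 3 (out_shuffle): [4 2 5 1 3 7 0 6]
After op 4 (reverse): [6 0 7 3 1 5 2 4]
After op 5 (in_shuffle): [1 6 5 0 2 7 4 3]
After op 6 (reverse): [3 4 7 2 0 5 6 1]
After op 7 (cut(7)): [1 3 4 7 2 0 5 6]

Answer: 1 3 4 7 2 0 5 6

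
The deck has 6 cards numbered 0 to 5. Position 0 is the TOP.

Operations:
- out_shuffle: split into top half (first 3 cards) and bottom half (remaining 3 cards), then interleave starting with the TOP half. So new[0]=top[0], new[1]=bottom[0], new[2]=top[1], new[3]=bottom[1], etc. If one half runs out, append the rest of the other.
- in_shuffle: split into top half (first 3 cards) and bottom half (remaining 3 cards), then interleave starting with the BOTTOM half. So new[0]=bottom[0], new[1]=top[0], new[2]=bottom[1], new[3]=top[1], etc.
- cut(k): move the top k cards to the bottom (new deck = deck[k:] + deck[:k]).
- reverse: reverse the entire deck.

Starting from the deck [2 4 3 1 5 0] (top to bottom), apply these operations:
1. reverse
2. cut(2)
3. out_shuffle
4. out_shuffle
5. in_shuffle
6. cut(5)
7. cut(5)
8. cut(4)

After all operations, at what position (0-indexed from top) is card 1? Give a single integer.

Answer: 5

Derivation:
After op 1 (reverse): [0 5 1 3 4 2]
After op 2 (cut(2)): [1 3 4 2 0 5]
After op 3 (out_shuffle): [1 2 3 0 4 5]
After op 4 (out_shuffle): [1 0 2 4 3 5]
After op 5 (in_shuffle): [4 1 3 0 5 2]
After op 6 (cut(5)): [2 4 1 3 0 5]
After op 7 (cut(5)): [5 2 4 1 3 0]
After op 8 (cut(4)): [3 0 5 2 4 1]
Card 1 is at position 5.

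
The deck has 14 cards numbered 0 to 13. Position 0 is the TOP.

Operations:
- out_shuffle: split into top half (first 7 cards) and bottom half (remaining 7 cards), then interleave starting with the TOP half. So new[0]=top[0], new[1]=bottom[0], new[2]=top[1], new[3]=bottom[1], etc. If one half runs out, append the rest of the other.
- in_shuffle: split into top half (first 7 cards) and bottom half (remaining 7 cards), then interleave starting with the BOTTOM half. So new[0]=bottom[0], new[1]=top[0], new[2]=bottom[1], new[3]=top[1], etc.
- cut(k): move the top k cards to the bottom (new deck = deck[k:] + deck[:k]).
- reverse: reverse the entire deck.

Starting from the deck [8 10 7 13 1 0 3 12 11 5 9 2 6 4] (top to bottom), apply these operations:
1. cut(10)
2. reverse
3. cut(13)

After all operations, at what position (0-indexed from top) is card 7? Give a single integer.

Answer: 8

Derivation:
After op 1 (cut(10)): [9 2 6 4 8 10 7 13 1 0 3 12 11 5]
After op 2 (reverse): [5 11 12 3 0 1 13 7 10 8 4 6 2 9]
After op 3 (cut(13)): [9 5 11 12 3 0 1 13 7 10 8 4 6 2]
Card 7 is at position 8.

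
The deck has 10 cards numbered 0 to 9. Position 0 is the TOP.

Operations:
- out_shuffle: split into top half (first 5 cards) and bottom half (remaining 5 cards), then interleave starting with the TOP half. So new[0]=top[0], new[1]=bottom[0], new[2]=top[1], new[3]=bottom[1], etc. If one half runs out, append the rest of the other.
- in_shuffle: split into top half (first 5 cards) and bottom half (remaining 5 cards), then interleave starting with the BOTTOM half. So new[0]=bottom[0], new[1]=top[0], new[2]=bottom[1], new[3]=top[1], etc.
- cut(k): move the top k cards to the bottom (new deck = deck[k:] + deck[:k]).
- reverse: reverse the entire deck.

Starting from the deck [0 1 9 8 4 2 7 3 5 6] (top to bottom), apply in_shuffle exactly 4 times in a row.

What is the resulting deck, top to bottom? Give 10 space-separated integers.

Answer: 5 7 4 9 0 6 3 2 8 1

Derivation:
After op 1 (in_shuffle): [2 0 7 1 3 9 5 8 6 4]
After op 2 (in_shuffle): [9 2 5 0 8 7 6 1 4 3]
After op 3 (in_shuffle): [7 9 6 2 1 5 4 0 3 8]
After op 4 (in_shuffle): [5 7 4 9 0 6 3 2 8 1]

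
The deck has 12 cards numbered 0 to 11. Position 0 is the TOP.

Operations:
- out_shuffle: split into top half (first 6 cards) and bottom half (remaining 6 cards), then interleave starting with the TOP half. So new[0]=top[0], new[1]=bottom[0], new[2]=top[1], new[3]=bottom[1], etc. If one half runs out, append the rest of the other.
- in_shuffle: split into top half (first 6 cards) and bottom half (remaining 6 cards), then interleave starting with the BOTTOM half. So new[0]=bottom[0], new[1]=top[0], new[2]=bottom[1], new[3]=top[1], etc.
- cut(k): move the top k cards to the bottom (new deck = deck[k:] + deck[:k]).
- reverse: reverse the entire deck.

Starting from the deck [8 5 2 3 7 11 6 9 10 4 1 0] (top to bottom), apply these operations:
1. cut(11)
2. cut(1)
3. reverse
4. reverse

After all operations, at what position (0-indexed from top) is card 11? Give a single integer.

Answer: 5

Derivation:
After op 1 (cut(11)): [0 8 5 2 3 7 11 6 9 10 4 1]
After op 2 (cut(1)): [8 5 2 3 7 11 6 9 10 4 1 0]
After op 3 (reverse): [0 1 4 10 9 6 11 7 3 2 5 8]
After op 4 (reverse): [8 5 2 3 7 11 6 9 10 4 1 0]
Card 11 is at position 5.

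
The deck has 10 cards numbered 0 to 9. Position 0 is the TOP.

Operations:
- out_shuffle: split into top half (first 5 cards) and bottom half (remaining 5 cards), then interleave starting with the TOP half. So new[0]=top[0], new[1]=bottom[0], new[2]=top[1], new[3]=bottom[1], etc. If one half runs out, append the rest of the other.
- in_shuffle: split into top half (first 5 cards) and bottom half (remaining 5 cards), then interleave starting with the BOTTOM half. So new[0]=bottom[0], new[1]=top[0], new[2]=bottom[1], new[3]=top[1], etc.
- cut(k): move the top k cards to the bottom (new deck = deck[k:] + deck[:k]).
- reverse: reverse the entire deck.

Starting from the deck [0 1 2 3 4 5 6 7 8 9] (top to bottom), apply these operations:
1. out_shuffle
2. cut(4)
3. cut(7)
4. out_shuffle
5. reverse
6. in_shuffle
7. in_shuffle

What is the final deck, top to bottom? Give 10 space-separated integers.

Answer: 9 6 3 0 2 8 5 7 4 1

Derivation:
After op 1 (out_shuffle): [0 5 1 6 2 7 3 8 4 9]
After op 2 (cut(4)): [2 7 3 8 4 9 0 5 1 6]
After op 3 (cut(7)): [5 1 6 2 7 3 8 4 9 0]
After op 4 (out_shuffle): [5 3 1 8 6 4 2 9 7 0]
After op 5 (reverse): [0 7 9 2 4 6 8 1 3 5]
After op 6 (in_shuffle): [6 0 8 7 1 9 3 2 5 4]
After op 7 (in_shuffle): [9 6 3 0 2 8 5 7 4 1]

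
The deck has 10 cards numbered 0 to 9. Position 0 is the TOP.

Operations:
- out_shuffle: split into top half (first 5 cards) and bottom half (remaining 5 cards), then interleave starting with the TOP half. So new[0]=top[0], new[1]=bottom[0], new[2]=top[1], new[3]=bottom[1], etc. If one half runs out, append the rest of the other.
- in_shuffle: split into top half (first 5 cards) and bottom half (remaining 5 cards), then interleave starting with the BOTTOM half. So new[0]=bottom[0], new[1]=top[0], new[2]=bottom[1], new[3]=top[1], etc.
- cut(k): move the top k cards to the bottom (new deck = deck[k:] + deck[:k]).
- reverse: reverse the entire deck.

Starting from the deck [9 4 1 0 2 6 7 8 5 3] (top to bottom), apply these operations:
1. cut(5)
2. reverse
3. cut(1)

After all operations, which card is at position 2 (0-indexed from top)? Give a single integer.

After op 1 (cut(5)): [6 7 8 5 3 9 4 1 0 2]
After op 2 (reverse): [2 0 1 4 9 3 5 8 7 6]
After op 3 (cut(1)): [0 1 4 9 3 5 8 7 6 2]
Position 2: card 4.

Answer: 4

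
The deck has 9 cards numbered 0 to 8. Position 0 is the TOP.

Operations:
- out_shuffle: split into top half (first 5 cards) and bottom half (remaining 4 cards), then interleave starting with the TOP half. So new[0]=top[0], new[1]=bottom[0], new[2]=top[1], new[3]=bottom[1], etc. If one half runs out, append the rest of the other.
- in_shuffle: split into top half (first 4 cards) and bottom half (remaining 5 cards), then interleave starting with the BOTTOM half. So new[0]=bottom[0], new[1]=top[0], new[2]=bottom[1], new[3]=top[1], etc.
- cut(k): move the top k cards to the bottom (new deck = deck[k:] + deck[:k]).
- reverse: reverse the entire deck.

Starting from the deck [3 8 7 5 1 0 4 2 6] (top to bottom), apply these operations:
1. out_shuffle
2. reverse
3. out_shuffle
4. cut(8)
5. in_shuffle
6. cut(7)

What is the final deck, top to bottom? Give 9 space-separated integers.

After op 1 (out_shuffle): [3 0 8 4 7 2 5 6 1]
After op 2 (reverse): [1 6 5 2 7 4 8 0 3]
After op 3 (out_shuffle): [1 4 6 8 5 0 2 3 7]
After op 4 (cut(8)): [7 1 4 6 8 5 0 2 3]
After op 5 (in_shuffle): [8 7 5 1 0 4 2 6 3]
After op 6 (cut(7)): [6 3 8 7 5 1 0 4 2]

Answer: 6 3 8 7 5 1 0 4 2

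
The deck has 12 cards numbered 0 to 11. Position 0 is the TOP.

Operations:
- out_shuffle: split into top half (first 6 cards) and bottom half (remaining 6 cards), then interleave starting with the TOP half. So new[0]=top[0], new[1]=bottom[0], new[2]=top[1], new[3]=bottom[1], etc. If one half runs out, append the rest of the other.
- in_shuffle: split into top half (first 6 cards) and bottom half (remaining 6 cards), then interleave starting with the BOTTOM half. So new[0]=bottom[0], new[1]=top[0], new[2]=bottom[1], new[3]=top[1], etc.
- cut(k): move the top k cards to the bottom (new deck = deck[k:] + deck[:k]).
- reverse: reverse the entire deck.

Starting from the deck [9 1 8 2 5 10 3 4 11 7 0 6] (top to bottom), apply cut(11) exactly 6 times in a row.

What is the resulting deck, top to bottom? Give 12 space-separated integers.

After op 1 (cut(11)): [6 9 1 8 2 5 10 3 4 11 7 0]
After op 2 (cut(11)): [0 6 9 1 8 2 5 10 3 4 11 7]
After op 3 (cut(11)): [7 0 6 9 1 8 2 5 10 3 4 11]
After op 4 (cut(11)): [11 7 0 6 9 1 8 2 5 10 3 4]
After op 5 (cut(11)): [4 11 7 0 6 9 1 8 2 5 10 3]
After op 6 (cut(11)): [3 4 11 7 0 6 9 1 8 2 5 10]

Answer: 3 4 11 7 0 6 9 1 8 2 5 10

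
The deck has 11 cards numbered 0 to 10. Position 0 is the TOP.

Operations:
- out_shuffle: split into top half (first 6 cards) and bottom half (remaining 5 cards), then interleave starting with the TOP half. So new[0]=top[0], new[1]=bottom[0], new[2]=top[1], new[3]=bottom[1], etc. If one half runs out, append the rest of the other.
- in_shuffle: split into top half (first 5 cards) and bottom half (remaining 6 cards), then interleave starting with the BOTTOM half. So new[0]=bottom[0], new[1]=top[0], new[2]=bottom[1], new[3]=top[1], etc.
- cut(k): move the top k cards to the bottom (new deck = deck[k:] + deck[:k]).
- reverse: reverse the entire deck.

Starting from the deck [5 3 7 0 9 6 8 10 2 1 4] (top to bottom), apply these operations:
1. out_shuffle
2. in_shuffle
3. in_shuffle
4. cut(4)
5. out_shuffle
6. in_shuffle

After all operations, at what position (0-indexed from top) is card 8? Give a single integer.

After op 1 (out_shuffle): [5 8 3 10 7 2 0 1 9 4 6]
After op 2 (in_shuffle): [2 5 0 8 1 3 9 10 4 7 6]
After op 3 (in_shuffle): [3 2 9 5 10 0 4 8 7 1 6]
After op 4 (cut(4)): [10 0 4 8 7 1 6 3 2 9 5]
After op 5 (out_shuffle): [10 6 0 3 4 2 8 9 7 5 1]
After op 6 (in_shuffle): [2 10 8 6 9 0 7 3 5 4 1]
Card 8 is at position 2.

Answer: 2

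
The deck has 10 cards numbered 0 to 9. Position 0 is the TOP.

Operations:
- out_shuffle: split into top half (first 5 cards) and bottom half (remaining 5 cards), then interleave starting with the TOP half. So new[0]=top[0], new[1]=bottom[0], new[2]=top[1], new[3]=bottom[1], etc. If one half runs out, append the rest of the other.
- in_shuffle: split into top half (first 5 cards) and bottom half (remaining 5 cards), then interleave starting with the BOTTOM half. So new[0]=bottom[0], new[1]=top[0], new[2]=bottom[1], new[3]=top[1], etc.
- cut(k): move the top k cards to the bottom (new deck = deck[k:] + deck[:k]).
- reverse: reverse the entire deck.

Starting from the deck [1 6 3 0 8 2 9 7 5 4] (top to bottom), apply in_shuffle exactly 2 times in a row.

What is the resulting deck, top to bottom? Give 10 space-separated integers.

Answer: 3 2 5 1 0 9 4 6 8 7

Derivation:
After op 1 (in_shuffle): [2 1 9 6 7 3 5 0 4 8]
After op 2 (in_shuffle): [3 2 5 1 0 9 4 6 8 7]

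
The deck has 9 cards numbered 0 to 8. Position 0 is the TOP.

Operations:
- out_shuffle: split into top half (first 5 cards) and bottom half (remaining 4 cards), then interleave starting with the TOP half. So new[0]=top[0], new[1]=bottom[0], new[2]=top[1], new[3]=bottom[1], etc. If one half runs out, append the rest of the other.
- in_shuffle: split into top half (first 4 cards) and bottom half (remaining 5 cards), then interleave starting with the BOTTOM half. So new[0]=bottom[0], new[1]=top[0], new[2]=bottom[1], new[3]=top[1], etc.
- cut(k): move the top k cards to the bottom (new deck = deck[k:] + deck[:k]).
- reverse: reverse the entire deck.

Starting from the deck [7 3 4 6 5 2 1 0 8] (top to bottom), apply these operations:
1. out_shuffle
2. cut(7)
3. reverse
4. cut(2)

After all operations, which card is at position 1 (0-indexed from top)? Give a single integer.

Answer: 1

Derivation:
After op 1 (out_shuffle): [7 2 3 1 4 0 6 8 5]
After op 2 (cut(7)): [8 5 7 2 3 1 4 0 6]
After op 3 (reverse): [6 0 4 1 3 2 7 5 8]
After op 4 (cut(2)): [4 1 3 2 7 5 8 6 0]
Position 1: card 1.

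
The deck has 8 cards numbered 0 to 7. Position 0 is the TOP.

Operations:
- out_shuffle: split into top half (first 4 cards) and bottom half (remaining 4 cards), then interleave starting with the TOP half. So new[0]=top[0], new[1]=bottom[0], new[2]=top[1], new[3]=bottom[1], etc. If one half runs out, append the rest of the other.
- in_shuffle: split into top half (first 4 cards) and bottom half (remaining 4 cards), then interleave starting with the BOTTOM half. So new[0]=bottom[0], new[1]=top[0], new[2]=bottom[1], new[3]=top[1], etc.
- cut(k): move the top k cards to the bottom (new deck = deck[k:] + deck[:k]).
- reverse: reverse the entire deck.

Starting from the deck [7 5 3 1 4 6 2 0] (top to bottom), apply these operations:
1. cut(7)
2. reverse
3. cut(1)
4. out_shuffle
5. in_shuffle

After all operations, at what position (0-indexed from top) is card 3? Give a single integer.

Answer: 4

Derivation:
After op 1 (cut(7)): [0 7 5 3 1 4 6 2]
After op 2 (reverse): [2 6 4 1 3 5 7 0]
After op 3 (cut(1)): [6 4 1 3 5 7 0 2]
After op 4 (out_shuffle): [6 5 4 7 1 0 3 2]
After op 5 (in_shuffle): [1 6 0 5 3 4 2 7]
Card 3 is at position 4.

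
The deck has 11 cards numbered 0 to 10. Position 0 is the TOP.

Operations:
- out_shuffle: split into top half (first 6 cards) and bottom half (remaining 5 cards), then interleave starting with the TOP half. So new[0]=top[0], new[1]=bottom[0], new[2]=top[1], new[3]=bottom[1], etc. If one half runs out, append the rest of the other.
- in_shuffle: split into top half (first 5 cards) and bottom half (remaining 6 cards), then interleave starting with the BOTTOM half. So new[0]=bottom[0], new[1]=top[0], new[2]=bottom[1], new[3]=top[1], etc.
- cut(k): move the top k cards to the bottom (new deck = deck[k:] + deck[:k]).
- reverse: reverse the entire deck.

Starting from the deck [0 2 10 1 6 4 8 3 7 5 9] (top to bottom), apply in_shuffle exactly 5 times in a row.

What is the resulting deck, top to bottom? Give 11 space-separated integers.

Answer: 5 7 3 8 4 6 1 10 2 0 9

Derivation:
After op 1 (in_shuffle): [4 0 8 2 3 10 7 1 5 6 9]
After op 2 (in_shuffle): [10 4 7 0 1 8 5 2 6 3 9]
After op 3 (in_shuffle): [8 10 5 4 2 7 6 0 3 1 9]
After op 4 (in_shuffle): [7 8 6 10 0 5 3 4 1 2 9]
After op 5 (in_shuffle): [5 7 3 8 4 6 1 10 2 0 9]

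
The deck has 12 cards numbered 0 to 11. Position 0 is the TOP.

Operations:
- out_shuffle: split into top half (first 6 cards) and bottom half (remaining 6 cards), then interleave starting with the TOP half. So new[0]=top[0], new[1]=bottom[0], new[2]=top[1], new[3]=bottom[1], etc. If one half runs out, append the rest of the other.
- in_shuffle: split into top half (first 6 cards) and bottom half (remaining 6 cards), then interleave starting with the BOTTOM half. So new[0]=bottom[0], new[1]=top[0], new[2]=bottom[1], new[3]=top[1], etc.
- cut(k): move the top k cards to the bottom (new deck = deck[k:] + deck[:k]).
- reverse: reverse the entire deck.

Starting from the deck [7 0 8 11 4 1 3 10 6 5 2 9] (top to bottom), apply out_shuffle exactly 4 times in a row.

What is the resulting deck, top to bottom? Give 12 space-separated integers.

After op 1 (out_shuffle): [7 3 0 10 8 6 11 5 4 2 1 9]
After op 2 (out_shuffle): [7 11 3 5 0 4 10 2 8 1 6 9]
After op 3 (out_shuffle): [7 10 11 2 3 8 5 1 0 6 4 9]
After op 4 (out_shuffle): [7 5 10 1 11 0 2 6 3 4 8 9]

Answer: 7 5 10 1 11 0 2 6 3 4 8 9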